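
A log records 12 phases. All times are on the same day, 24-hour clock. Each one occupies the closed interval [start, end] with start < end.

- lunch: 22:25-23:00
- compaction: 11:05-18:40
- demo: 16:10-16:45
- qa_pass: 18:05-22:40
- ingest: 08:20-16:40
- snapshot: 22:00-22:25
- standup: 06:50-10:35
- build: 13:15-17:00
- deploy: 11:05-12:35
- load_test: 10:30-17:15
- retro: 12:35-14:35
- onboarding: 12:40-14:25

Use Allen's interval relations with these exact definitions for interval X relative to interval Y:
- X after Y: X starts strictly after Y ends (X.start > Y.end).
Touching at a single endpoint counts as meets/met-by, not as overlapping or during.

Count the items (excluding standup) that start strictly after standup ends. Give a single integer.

9

Target standup = [06:50, 10:35].
build [13:15, 17:00] → after → counts.
compaction [11:05, 18:40] → after → counts.
demo [16:10, 16:45] → after → counts.
deploy [11:05, 12:35] → after → counts.
ingest [08:20, 16:40] → overlapped-by → no.
load_test [10:30, 17:15] → overlapped-by → no.
lunch [22:25, 23:00] → after → counts.
onboarding [12:40, 14:25] → after → counts.
qa_pass [18:05, 22:40] → after → counts.
retro [12:35, 14:35] → after → counts.
snapshot [22:00, 22:25] → after → counts.
Total: 9.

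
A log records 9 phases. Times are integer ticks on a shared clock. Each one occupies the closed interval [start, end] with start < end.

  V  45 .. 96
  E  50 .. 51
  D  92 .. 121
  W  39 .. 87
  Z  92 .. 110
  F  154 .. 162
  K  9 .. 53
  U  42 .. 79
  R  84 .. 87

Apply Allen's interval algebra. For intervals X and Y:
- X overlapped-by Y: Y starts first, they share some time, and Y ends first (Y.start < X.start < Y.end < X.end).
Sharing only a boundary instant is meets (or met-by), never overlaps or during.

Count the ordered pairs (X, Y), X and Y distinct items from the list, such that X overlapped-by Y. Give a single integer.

Checking all 72 ordered pairs for relation 'overlapped-by'; matching pairs in alphabetical order:
(D, V): D overlapped-by V ✓
(U, K): U overlapped-by K ✓
(V, K): V overlapped-by K ✓
(V, U): V overlapped-by U ✓
(V, W): V overlapped-by W ✓
(W, K): W overlapped-by K ✓
(Z, V): Z overlapped-by V ✓
Count: 7.

7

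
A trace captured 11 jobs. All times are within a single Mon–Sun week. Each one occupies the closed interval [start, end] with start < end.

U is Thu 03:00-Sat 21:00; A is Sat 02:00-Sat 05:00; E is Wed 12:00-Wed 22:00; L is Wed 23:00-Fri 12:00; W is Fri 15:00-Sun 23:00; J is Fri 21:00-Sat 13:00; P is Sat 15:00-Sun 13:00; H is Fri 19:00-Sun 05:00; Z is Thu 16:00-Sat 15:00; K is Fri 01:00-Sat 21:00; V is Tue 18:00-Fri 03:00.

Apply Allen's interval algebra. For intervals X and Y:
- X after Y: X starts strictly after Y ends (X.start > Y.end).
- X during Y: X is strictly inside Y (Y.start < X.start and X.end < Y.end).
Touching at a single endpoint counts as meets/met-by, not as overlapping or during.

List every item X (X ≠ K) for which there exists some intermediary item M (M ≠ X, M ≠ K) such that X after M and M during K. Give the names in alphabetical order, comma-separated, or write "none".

Target K = [Fri 01:00, Sat 21:00].
Intermediaries M with M during K: A, J.
Via A — items with X after A: P.
Via J — items with X after J: P.
Union: P.

P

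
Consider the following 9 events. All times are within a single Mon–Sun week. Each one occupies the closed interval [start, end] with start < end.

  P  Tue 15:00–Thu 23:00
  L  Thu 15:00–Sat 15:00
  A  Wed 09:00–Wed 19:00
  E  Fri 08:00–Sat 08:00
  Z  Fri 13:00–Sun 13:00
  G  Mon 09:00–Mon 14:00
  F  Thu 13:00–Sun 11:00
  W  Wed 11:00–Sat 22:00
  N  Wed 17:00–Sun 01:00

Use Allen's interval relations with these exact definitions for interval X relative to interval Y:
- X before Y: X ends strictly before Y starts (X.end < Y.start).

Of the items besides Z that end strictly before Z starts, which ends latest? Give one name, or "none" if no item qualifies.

P

Target Z = [Fri 13:00, Sun 13:00].
A [Wed 09:00, Wed 19:00] → before → candidate.
E [Fri 08:00, Sat 08:00] → overlaps → excluded.
F [Thu 13:00, Sun 11:00] → overlaps → excluded.
G [Mon 09:00, Mon 14:00] → before → candidate.
L [Thu 15:00, Sat 15:00] → overlaps → excluded.
N [Wed 17:00, Sun 01:00] → overlaps → excluded.
P [Tue 15:00, Thu 23:00] → before → candidate.
W [Wed 11:00, Sat 22:00] → overlaps → excluded.
Among candidates, latest end is Thu 23:00 → P.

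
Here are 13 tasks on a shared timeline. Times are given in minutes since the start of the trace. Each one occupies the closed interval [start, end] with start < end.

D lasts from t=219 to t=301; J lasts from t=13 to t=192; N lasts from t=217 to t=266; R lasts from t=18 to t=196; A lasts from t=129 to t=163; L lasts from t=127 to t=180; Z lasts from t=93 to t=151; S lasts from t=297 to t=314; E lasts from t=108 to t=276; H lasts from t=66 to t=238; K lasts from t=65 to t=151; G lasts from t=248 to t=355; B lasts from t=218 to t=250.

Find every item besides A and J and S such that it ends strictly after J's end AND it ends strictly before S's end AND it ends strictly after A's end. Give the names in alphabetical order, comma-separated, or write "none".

B, D, E, H, N, R

Conditions: its end is strictly after J's end (X.end > t=192) AND its end is strictly before S's end (X.end < t=314) AND its end is strictly after A's end (X.end > t=163).
B: end t=250 > t=192? ✓; end t=250 < t=314? ✓; end t=250 > t=163? ✓ → yes.
D: end t=301 > t=192? ✓; end t=301 < t=314? ✓; end t=301 > t=163? ✓ → yes.
E: end t=276 > t=192? ✓; end t=276 < t=314? ✓; end t=276 > t=163? ✓ → yes.
G: end t=355 > t=192? ✓; end t=355 < t=314? ✗; end t=355 > t=163? ✓ → no.
H: end t=238 > t=192? ✓; end t=238 < t=314? ✓; end t=238 > t=163? ✓ → yes.
K: end t=151 > t=192? ✗; end t=151 < t=314? ✓; end t=151 > t=163? ✗ → no.
L: end t=180 > t=192? ✗; end t=180 < t=314? ✓; end t=180 > t=163? ✓ → no.
N: end t=266 > t=192? ✓; end t=266 < t=314? ✓; end t=266 > t=163? ✓ → yes.
R: end t=196 > t=192? ✓; end t=196 < t=314? ✓; end t=196 > t=163? ✓ → yes.
Z: end t=151 > t=192? ✗; end t=151 < t=314? ✓; end t=151 > t=163? ✗ → no.
Result: B, D, E, H, N, R.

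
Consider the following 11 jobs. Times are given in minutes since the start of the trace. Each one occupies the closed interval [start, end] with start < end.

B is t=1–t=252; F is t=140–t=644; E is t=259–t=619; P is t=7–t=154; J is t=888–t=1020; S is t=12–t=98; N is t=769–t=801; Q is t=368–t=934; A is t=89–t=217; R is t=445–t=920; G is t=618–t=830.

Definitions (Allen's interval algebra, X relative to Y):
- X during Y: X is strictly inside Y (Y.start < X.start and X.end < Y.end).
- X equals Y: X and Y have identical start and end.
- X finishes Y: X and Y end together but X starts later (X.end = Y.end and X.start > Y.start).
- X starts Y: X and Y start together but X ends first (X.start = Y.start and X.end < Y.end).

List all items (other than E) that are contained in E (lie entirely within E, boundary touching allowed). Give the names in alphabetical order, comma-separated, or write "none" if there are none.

none

Target E = [t=259, t=619].
A [t=89, t=217] → before → no.
B [t=1, t=252] → before → no.
F [t=140, t=644] → contains → no.
G [t=618, t=830] → overlapped-by → no.
J [t=888, t=1020] → after → no.
N [t=769, t=801] → after → no.
P [t=7, t=154] → before → no.
Q [t=368, t=934] → overlapped-by → no.
R [t=445, t=920] → overlapped-by → no.
S [t=12, t=98] → before → no.
Result: none.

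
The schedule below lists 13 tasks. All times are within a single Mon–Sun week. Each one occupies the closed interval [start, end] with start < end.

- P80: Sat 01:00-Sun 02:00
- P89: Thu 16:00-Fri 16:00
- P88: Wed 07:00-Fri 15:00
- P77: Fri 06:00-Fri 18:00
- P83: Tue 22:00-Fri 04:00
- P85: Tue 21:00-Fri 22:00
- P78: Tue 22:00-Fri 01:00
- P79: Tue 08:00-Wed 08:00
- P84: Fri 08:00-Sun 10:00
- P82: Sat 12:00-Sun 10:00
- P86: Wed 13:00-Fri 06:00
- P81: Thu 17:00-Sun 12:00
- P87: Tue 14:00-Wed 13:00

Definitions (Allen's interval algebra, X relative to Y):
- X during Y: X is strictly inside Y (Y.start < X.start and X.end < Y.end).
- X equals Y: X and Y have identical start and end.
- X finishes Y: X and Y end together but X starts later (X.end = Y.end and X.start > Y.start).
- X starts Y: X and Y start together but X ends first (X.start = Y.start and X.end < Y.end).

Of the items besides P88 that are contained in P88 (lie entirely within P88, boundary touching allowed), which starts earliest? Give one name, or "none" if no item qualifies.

Target P88 = [Wed 07:00, Fri 15:00].
P77 [Fri 06:00, Fri 18:00] → overlapped-by → excluded.
P78 [Tue 22:00, Fri 01:00] → overlaps → excluded.
P79 [Tue 08:00, Wed 08:00] → overlaps → excluded.
P80 [Sat 01:00, Sun 02:00] → after → excluded.
P81 [Thu 17:00, Sun 12:00] → overlapped-by → excluded.
P82 [Sat 12:00, Sun 10:00] → after → excluded.
P83 [Tue 22:00, Fri 04:00] → overlaps → excluded.
P84 [Fri 08:00, Sun 10:00] → overlapped-by → excluded.
P85 [Tue 21:00, Fri 22:00] → contains → excluded.
P86 [Wed 13:00, Fri 06:00] → during → candidate.
P87 [Tue 14:00, Wed 13:00] → overlaps → excluded.
P89 [Thu 16:00, Fri 16:00] → overlapped-by → excluded.
Among candidates, earliest start is Wed 13:00 → P86.

P86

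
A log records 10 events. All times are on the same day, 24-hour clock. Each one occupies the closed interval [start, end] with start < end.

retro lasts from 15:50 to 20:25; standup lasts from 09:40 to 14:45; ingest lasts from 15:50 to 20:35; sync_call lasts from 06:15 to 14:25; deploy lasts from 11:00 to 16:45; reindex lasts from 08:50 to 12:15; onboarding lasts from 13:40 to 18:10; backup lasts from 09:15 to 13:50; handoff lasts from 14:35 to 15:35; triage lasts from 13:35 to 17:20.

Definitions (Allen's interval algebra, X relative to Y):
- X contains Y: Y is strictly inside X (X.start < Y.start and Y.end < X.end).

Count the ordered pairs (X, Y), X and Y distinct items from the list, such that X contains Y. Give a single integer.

Checking all 90 ordered pairs for relation 'contains'; matching pairs in alphabetical order:
(deploy, handoff): deploy contains handoff ✓
(onboarding, handoff): onboarding contains handoff ✓
(sync_call, backup): sync_call contains backup ✓
(sync_call, reindex): sync_call contains reindex ✓
(triage, handoff): triage contains handoff ✓
Count: 5.

5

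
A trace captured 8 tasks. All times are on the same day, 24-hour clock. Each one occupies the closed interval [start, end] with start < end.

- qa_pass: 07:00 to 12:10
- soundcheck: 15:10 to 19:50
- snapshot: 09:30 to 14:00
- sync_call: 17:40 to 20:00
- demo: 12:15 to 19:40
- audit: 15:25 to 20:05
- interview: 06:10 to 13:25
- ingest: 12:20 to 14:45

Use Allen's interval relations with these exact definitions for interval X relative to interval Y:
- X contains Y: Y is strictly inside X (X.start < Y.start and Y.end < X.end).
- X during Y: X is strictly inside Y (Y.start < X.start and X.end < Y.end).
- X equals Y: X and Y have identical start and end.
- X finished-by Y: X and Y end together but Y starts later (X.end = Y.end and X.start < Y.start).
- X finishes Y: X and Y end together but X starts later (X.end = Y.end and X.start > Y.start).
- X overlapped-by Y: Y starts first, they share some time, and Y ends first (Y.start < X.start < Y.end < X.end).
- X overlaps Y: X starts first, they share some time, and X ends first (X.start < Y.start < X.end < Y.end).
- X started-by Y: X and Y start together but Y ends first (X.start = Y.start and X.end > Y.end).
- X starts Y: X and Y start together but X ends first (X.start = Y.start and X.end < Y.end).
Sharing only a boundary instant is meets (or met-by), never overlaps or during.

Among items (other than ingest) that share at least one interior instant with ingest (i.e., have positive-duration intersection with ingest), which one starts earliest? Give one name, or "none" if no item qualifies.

Target ingest = [12:20, 14:45].
audit [15:25, 20:05] → after → excluded.
demo [12:15, 19:40] → contains → candidate.
interview [06:10, 13:25] → overlaps → candidate.
qa_pass [07:00, 12:10] → before → excluded.
snapshot [09:30, 14:00] → overlaps → candidate.
soundcheck [15:10, 19:50] → after → excluded.
sync_call [17:40, 20:00] → after → excluded.
Among candidates, earliest start is 06:10 → interview.

interview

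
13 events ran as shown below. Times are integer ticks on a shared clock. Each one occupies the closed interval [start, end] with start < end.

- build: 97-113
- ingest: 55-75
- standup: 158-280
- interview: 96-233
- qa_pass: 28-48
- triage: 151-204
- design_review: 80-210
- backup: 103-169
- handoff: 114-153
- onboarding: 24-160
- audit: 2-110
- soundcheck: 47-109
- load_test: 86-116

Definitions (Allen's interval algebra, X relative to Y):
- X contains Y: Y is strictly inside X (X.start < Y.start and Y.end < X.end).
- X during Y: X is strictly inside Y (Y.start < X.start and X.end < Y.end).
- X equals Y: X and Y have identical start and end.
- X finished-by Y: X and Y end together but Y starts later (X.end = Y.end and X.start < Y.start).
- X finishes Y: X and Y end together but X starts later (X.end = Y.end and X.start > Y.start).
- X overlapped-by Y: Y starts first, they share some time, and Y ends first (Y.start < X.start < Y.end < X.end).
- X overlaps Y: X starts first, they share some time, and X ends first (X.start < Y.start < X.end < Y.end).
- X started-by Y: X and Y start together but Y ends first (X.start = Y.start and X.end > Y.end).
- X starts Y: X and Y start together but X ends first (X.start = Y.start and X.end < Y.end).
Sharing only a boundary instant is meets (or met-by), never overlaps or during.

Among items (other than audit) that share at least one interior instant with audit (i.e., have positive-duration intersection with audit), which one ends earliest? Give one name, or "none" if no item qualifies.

qa_pass

Target audit = [2, 110].
backup [103, 169] → overlapped-by → candidate.
build [97, 113] → overlapped-by → candidate.
design_review [80, 210] → overlapped-by → candidate.
handoff [114, 153] → after → excluded.
ingest [55, 75] → during → candidate.
interview [96, 233] → overlapped-by → candidate.
load_test [86, 116] → overlapped-by → candidate.
onboarding [24, 160] → overlapped-by → candidate.
qa_pass [28, 48] → during → candidate.
soundcheck [47, 109] → during → candidate.
standup [158, 280] → after → excluded.
triage [151, 204] → after → excluded.
Among candidates, earliest end is 48 → qa_pass.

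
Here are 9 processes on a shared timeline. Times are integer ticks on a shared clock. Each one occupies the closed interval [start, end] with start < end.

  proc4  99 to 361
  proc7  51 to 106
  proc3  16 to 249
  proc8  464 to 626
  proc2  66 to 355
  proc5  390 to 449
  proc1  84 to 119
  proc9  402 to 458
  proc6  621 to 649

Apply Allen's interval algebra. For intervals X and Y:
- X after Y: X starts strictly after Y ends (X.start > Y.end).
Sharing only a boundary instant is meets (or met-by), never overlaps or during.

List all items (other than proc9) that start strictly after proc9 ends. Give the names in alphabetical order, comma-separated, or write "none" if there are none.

Target proc9 = [402, 458].
proc1 [84, 119] → before → no.
proc2 [66, 355] → before → no.
proc3 [16, 249] → before → no.
proc4 [99, 361] → before → no.
proc5 [390, 449] → overlaps → no.
proc6 [621, 649] → after → yes.
proc7 [51, 106] → before → no.
proc8 [464, 626] → after → yes.
Result: proc6, proc8.

proc6, proc8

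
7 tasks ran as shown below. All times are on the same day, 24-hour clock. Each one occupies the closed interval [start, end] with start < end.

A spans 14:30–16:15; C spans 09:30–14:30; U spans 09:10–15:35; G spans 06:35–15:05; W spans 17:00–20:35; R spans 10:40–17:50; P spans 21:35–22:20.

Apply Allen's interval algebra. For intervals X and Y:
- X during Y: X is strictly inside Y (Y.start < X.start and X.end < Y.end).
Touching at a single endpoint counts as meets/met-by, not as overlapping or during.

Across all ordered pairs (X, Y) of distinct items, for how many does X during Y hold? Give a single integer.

Checking all 42 ordered pairs for relation 'during'; matching pairs in alphabetical order:
(A, R): A during R ✓
(C, G): C during G ✓
(C, U): C during U ✓
Count: 3.

3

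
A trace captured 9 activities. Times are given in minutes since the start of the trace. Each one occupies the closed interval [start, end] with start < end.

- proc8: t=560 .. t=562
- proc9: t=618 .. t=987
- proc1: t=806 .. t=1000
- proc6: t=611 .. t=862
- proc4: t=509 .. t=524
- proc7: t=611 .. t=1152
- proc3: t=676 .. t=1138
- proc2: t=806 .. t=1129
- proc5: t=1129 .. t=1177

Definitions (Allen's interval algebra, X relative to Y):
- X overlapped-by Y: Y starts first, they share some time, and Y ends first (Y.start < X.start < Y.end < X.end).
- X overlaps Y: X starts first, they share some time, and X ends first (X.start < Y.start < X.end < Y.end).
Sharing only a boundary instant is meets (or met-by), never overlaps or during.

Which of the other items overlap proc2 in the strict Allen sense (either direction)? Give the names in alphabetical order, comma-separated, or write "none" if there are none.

Target proc2 = [t=806, t=1129].
proc1 [t=806, t=1000] → starts → no.
proc3 [t=676, t=1138] → contains → no.
proc4 [t=509, t=524] → before → no.
proc5 [t=1129, t=1177] → met-by → no.
proc6 [t=611, t=862] → overlaps → yes.
proc7 [t=611, t=1152] → contains → no.
proc8 [t=560, t=562] → before → no.
proc9 [t=618, t=987] → overlaps → yes.
Result: proc6, proc9.

proc6, proc9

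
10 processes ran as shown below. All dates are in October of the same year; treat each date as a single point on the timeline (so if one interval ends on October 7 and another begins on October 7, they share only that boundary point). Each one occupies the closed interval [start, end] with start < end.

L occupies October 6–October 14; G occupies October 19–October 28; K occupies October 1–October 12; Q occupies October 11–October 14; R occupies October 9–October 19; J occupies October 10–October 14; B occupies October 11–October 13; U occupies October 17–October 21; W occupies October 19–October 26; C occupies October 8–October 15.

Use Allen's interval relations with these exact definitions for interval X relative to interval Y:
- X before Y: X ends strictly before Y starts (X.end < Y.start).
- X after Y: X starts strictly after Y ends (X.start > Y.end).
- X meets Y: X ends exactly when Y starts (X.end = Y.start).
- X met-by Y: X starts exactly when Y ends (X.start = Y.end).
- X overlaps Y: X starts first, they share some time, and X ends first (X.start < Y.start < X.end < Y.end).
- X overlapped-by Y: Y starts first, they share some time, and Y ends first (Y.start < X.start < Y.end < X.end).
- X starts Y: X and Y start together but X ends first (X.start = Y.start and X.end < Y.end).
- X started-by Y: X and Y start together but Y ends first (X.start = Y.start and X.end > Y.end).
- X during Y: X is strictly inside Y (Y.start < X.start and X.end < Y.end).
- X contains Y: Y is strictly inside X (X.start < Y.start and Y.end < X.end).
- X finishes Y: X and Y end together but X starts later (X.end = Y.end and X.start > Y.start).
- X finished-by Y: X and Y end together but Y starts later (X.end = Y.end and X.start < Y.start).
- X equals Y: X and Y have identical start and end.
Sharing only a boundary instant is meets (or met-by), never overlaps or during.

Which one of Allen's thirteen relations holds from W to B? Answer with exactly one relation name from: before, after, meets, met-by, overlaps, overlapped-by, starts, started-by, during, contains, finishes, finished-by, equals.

after

W = [October 19, October 26]; B = [October 11, October 13].
Compare endpoints: W.start > B.start, W.start > B.end, W.end > B.start, W.end > B.end.
That pattern is 'after'.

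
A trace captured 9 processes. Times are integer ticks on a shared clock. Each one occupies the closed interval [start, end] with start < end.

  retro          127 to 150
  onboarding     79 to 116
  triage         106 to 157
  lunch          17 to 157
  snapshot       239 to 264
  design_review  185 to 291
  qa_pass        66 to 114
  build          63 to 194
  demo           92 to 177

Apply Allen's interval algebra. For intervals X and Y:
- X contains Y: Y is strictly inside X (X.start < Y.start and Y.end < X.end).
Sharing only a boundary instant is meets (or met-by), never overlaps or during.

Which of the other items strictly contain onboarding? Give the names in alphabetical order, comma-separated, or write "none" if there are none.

Target onboarding = [79, 116].
build [63, 194] → contains → yes.
demo [92, 177] → overlapped-by → no.
design_review [185, 291] → after → no.
lunch [17, 157] → contains → yes.
qa_pass [66, 114] → overlaps → no.
retro [127, 150] → after → no.
snapshot [239, 264] → after → no.
triage [106, 157] → overlapped-by → no.
Result: build, lunch.

build, lunch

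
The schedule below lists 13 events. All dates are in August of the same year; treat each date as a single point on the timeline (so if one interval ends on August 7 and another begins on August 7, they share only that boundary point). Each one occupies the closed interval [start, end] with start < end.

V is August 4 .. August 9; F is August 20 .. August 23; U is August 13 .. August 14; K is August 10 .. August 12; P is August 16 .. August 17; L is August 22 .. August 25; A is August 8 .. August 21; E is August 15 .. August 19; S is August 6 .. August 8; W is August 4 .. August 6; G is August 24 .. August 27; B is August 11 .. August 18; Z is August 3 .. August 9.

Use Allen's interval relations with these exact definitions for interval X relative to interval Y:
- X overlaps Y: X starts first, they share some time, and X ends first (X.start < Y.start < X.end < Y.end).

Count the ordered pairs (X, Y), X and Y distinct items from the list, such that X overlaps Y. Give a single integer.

Checking all 156 ordered pairs for relation 'overlaps'; matching pairs in alphabetical order:
(A, F): A overlaps F ✓
(B, E): B overlaps E ✓
(F, L): F overlaps L ✓
(K, B): K overlaps B ✓
(L, G): L overlaps G ✓
(V, A): V overlaps A ✓
(Z, A): Z overlaps A ✓
Count: 7.

7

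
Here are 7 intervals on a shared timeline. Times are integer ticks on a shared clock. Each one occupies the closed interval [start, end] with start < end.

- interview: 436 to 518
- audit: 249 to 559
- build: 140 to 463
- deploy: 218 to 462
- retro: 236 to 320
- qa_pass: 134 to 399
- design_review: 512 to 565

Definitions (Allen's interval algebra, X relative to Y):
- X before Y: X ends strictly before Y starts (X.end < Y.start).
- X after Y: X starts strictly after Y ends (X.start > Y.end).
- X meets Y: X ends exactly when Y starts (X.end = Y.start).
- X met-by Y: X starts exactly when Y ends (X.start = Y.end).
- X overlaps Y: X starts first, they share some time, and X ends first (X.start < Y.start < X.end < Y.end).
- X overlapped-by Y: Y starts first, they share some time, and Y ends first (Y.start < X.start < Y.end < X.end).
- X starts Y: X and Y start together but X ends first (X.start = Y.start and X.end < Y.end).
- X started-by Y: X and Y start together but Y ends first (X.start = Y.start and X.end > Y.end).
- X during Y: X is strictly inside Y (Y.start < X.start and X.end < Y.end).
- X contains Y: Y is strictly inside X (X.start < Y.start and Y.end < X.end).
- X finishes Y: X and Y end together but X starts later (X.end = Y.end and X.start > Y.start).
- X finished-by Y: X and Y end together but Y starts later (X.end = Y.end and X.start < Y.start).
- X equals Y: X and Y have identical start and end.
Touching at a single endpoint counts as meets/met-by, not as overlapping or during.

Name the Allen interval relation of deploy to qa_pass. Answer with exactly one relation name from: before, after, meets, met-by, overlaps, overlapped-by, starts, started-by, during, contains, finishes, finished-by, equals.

deploy = [218, 462]; qa_pass = [134, 399].
Compare endpoints: deploy.start > qa_pass.start, deploy.start < qa_pass.end, deploy.end > qa_pass.start, deploy.end > qa_pass.end.
That pattern is 'overlapped-by'.

overlapped-by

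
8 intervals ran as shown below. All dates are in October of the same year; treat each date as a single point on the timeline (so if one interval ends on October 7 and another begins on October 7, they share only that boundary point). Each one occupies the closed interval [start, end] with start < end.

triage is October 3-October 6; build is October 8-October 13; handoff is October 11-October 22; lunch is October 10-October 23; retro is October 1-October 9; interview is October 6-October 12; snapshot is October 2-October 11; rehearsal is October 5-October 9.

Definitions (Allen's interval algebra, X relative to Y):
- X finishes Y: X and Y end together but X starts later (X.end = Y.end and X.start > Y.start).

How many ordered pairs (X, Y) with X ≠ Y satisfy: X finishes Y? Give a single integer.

1

Checking all 56 ordered pairs for relation 'finishes'; matching pairs in alphabetical order:
(rehearsal, retro): rehearsal finishes retro ✓
Count: 1.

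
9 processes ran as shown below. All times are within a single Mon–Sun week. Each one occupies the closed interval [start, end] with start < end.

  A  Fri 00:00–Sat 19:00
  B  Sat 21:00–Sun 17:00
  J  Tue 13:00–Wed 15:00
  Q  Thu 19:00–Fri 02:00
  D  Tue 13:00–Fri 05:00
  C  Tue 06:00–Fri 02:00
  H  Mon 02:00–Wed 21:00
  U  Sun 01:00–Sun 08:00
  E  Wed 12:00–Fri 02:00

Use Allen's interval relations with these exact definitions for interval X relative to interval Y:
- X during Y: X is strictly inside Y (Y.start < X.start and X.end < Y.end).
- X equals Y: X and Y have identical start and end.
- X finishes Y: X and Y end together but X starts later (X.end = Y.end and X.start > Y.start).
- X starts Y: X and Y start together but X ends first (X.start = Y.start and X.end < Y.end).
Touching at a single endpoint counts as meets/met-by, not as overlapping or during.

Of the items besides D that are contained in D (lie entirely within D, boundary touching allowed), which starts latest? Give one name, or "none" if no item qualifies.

Target D = [Tue 13:00, Fri 05:00].
A [Fri 00:00, Sat 19:00] → overlapped-by → excluded.
B [Sat 21:00, Sun 17:00] → after → excluded.
C [Tue 06:00, Fri 02:00] → overlaps → excluded.
E [Wed 12:00, Fri 02:00] → during → candidate.
H [Mon 02:00, Wed 21:00] → overlaps → excluded.
J [Tue 13:00, Wed 15:00] → starts → candidate.
Q [Thu 19:00, Fri 02:00] → during → candidate.
U [Sun 01:00, Sun 08:00] → after → excluded.
Among candidates, latest start is Thu 19:00 → Q.

Q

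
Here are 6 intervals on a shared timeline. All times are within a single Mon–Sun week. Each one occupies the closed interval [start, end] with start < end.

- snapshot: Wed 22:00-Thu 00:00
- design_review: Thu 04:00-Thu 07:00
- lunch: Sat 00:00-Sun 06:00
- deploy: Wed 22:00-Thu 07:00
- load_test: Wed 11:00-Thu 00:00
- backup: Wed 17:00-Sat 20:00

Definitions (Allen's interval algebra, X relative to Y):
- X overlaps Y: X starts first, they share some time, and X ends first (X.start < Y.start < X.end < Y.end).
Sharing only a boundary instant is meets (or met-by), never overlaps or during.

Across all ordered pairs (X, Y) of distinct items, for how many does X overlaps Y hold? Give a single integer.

3

Checking all 30 ordered pairs for relation 'overlaps'; matching pairs in alphabetical order:
(backup, lunch): backup overlaps lunch ✓
(load_test, backup): load_test overlaps backup ✓
(load_test, deploy): load_test overlaps deploy ✓
Count: 3.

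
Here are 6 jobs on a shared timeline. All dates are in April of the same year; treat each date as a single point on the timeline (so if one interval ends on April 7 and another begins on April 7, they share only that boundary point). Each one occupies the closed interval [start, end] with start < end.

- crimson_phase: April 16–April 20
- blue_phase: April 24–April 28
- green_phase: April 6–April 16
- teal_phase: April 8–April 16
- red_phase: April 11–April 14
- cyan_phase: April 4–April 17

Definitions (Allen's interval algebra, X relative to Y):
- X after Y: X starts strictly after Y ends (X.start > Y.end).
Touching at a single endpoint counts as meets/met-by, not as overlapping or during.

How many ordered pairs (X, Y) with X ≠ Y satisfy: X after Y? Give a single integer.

6

Checking all 30 ordered pairs for relation 'after'; matching pairs in alphabetical order:
(blue_phase, crimson_phase): blue_phase after crimson_phase ✓
(blue_phase, cyan_phase): blue_phase after cyan_phase ✓
(blue_phase, green_phase): blue_phase after green_phase ✓
(blue_phase, red_phase): blue_phase after red_phase ✓
(blue_phase, teal_phase): blue_phase after teal_phase ✓
(crimson_phase, red_phase): crimson_phase after red_phase ✓
Count: 6.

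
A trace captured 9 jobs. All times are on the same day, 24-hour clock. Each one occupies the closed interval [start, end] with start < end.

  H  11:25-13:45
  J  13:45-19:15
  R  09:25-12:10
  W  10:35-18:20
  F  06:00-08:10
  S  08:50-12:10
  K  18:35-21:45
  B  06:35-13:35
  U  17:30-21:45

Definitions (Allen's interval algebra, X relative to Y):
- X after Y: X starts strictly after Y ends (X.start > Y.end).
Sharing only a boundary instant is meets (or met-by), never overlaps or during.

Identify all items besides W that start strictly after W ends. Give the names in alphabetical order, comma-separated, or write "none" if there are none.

K

Target W = [10:35, 18:20].
B [06:35, 13:35] → overlaps → no.
F [06:00, 08:10] → before → no.
H [11:25, 13:45] → during → no.
J [13:45, 19:15] → overlapped-by → no.
K [18:35, 21:45] → after → yes.
R [09:25, 12:10] → overlaps → no.
S [08:50, 12:10] → overlaps → no.
U [17:30, 21:45] → overlapped-by → no.
Result: K.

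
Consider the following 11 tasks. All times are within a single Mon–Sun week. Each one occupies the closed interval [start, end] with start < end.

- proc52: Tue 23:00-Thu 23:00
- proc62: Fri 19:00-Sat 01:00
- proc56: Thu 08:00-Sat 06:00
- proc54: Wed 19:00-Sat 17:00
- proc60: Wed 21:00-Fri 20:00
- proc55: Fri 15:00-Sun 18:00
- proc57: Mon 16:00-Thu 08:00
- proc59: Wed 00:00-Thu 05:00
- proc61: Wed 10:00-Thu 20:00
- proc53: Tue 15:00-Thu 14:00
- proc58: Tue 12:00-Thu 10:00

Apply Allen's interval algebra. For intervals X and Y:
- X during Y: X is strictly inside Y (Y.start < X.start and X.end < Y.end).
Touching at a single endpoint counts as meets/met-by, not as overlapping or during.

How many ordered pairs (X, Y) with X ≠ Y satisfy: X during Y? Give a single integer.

10

Checking all 110 ordered pairs for relation 'during'; matching pairs in alphabetical order:
(proc56, proc54): proc56 during proc54 ✓
(proc59, proc52): proc59 during proc52 ✓
(proc59, proc53): proc59 during proc53 ✓
(proc59, proc57): proc59 during proc57 ✓
(proc59, proc58): proc59 during proc58 ✓
(proc60, proc54): proc60 during proc54 ✓
(proc61, proc52): proc61 during proc52 ✓
(proc62, proc54): proc62 during proc54 ✓
(proc62, proc55): proc62 during proc55 ✓
(proc62, proc56): proc62 during proc56 ✓
Count: 10.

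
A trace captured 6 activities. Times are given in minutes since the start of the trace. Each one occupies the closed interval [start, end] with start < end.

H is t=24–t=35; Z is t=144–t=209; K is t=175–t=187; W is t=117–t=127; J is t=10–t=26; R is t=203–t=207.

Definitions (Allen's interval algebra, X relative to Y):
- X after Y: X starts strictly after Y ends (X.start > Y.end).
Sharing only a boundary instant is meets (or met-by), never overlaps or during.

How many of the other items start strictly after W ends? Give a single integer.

3

Target W = [t=117, t=127].
H [t=24, t=35] → before → no.
J [t=10, t=26] → before → no.
K [t=175, t=187] → after → counts.
R [t=203, t=207] → after → counts.
Z [t=144, t=209] → after → counts.
Total: 3.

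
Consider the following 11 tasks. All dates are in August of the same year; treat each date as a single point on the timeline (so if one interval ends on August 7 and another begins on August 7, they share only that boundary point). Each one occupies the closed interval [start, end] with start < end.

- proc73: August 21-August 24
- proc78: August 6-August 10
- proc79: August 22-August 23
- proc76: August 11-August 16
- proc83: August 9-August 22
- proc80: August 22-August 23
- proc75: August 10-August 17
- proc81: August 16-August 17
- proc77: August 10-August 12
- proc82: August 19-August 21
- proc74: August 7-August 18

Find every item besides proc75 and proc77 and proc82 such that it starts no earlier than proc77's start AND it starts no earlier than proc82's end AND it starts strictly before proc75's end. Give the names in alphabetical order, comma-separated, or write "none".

none

Conditions: its start is no earlier than proc77's start (X.start >= August 10) AND its start is no earlier than proc82's end (X.start >= August 21) AND its start is strictly before proc75's end (X.start < August 17).
proc73: start August 21 >= August 10? ✓; start August 21 >= August 21? ✓; start August 21 < August 17? ✗ → no.
proc74: start August 7 >= August 10? ✗; start August 7 >= August 21? ✗; start August 7 < August 17? ✓ → no.
proc76: start August 11 >= August 10? ✓; start August 11 >= August 21? ✗; start August 11 < August 17? ✓ → no.
proc78: start August 6 >= August 10? ✗; start August 6 >= August 21? ✗; start August 6 < August 17? ✓ → no.
proc79: start August 22 >= August 10? ✓; start August 22 >= August 21? ✓; start August 22 < August 17? ✗ → no.
proc80: start August 22 >= August 10? ✓; start August 22 >= August 21? ✓; start August 22 < August 17? ✗ → no.
proc81: start August 16 >= August 10? ✓; start August 16 >= August 21? ✗; start August 16 < August 17? ✓ → no.
proc83: start August 9 >= August 10? ✗; start August 9 >= August 21? ✗; start August 9 < August 17? ✓ → no.
Result: none.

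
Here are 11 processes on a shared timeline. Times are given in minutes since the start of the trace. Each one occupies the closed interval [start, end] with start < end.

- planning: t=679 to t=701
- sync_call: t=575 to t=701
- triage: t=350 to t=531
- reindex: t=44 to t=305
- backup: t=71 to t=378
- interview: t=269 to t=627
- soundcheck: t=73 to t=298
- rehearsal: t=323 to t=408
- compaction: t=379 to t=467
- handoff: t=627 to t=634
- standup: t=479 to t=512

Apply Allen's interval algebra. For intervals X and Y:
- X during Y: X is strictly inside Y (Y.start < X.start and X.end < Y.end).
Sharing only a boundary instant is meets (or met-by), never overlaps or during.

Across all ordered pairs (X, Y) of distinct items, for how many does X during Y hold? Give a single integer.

9

Checking all 110 ordered pairs for relation 'during'; matching pairs in alphabetical order:
(compaction, interview): compaction during interview ✓
(compaction, triage): compaction during triage ✓
(handoff, sync_call): handoff during sync_call ✓
(rehearsal, interview): rehearsal during interview ✓
(soundcheck, backup): soundcheck during backup ✓
(soundcheck, reindex): soundcheck during reindex ✓
(standup, interview): standup during interview ✓
(standup, triage): standup during triage ✓
(triage, interview): triage during interview ✓
Count: 9.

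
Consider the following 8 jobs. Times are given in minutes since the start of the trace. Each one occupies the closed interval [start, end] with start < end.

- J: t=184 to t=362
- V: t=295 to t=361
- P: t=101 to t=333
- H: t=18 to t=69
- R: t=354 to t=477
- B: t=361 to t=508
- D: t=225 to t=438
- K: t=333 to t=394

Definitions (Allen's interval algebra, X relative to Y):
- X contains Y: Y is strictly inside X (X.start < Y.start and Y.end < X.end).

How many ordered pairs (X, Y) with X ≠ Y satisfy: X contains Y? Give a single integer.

3

Checking all 56 ordered pairs for relation 'contains'; matching pairs in alphabetical order:
(D, K): D contains K ✓
(D, V): D contains V ✓
(J, V): J contains V ✓
Count: 3.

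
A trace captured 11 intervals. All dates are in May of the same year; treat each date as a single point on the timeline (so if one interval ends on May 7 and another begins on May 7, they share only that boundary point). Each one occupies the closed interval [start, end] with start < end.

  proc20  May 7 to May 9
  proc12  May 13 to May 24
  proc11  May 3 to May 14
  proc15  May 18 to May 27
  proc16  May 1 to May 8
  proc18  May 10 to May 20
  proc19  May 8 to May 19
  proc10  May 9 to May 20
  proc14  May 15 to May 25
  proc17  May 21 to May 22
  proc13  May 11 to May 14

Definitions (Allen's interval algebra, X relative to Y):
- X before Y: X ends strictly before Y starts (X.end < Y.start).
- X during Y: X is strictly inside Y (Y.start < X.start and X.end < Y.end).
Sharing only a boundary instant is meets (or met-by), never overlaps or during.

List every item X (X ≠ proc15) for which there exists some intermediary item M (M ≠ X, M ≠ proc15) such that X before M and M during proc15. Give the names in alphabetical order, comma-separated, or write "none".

proc10, proc11, proc13, proc16, proc18, proc19, proc20

Target proc15 = [May 18, May 27].
Intermediaries M with M during proc15: proc17.
Via proc17 — items with X before proc17: proc10, proc11, proc13, proc16, proc18, proc19, proc20.
Union: proc10, proc11, proc13, proc16, proc18, proc19, proc20.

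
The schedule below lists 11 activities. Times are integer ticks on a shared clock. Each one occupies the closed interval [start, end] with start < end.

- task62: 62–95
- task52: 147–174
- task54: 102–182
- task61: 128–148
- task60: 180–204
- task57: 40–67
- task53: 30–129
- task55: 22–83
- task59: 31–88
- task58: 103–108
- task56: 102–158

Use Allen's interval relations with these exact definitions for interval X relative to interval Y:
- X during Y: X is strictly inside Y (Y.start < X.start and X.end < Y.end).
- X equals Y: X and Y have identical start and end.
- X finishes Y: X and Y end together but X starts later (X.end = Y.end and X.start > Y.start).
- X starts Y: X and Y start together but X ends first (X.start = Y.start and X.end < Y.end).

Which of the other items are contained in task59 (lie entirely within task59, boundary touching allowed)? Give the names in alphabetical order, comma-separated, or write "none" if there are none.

task57

Target task59 = [31, 88].
task52 [147, 174] → after → no.
task53 [30, 129] → contains → no.
task54 [102, 182] → after → no.
task55 [22, 83] → overlaps → no.
task56 [102, 158] → after → no.
task57 [40, 67] → during → yes.
task58 [103, 108] → after → no.
task60 [180, 204] → after → no.
task61 [128, 148] → after → no.
task62 [62, 95] → overlapped-by → no.
Result: task57.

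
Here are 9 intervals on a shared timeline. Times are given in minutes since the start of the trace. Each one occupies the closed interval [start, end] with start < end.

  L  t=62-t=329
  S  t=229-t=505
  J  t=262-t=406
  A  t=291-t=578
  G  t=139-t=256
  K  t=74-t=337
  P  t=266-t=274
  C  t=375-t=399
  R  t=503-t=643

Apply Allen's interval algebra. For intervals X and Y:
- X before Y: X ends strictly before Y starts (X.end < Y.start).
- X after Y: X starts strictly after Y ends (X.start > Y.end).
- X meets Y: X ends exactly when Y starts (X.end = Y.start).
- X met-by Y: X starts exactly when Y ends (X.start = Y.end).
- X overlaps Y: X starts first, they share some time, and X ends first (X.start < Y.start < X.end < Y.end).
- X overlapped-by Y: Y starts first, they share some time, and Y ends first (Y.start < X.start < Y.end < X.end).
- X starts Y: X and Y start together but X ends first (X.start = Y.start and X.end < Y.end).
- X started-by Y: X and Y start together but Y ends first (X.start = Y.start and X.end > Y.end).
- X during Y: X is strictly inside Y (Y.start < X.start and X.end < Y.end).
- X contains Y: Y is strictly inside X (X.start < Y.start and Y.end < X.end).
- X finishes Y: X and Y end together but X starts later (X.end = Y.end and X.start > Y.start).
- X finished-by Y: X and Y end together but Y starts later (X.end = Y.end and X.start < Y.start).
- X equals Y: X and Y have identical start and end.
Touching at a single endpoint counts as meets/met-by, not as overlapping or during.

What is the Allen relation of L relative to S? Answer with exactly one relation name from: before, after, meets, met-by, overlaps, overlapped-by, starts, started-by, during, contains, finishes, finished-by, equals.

L = [t=62, t=329]; S = [t=229, t=505].
Compare endpoints: L.start < S.start, L.start < S.end, L.end > S.start, L.end < S.end.
That pattern is 'overlaps'.

overlaps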